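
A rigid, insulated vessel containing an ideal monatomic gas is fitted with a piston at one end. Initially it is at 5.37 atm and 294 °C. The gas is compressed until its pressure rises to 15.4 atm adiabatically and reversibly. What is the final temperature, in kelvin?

Along an adiabat T P^((1−γ)/γ) is constant, so T₂ = T₁ (P₂/P₁)^((γ−1)/γ).
For a monatomic ideal gas γ = 5/3, so (γ−1)/γ = 2/5.
T₁ = 294 °C = 567.1 K.
T₂ = 567.1 × (15.4/5.37)^(2/5) = 864.4 K.

T₂ ≈ 864 K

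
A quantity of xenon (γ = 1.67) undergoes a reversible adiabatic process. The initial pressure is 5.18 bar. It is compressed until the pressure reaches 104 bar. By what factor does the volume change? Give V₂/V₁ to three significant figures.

V₂/V₁ ≈ 0.166

From PV^γ = const, V₂/V₁ = (P₁/P₂)^(1/γ).
V₂/V₁ = (5.18/104)^(0.599) = 0.1659.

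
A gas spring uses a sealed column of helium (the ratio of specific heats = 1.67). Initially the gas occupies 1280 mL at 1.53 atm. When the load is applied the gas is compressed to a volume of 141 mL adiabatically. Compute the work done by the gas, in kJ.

P₂ = P₁(V₁/V₂)^γ = 1.53×(1280/141)^(1.67) = 60.89 atm.
For a reversible adiabat, W_by_gas = (P₁V₁ − P₂V₂)/(γ−1).
W_by = (155000×0.00128 − 6.17×10^6×0.000141) / (0.67) = -1002 J.

W ≈ -1.00 kJ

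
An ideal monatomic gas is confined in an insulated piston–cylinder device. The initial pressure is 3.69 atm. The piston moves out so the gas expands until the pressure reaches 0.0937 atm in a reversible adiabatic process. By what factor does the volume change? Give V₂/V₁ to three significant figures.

From PV^γ = const, V₂/V₁ = (P₁/P₂)^(1/γ).
For a monatomic ideal gas γ = 5/3.
V₂/V₁ = (3.69/0.0937)^(3/5) = 9.061.

V₂/V₁ ≈ 9.06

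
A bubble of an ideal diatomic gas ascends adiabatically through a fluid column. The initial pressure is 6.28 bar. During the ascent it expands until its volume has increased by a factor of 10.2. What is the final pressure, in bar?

P₂ ≈ 0.243 bar

Since PV^γ is constant along a reversible adiabat, P₂ = P₁ (V₁/V₂)^γ.
For a diatomic ideal gas γ = 7/5.
P₂ = 6.28 × (1/10.2)^(7/5) = 0.2432 bar.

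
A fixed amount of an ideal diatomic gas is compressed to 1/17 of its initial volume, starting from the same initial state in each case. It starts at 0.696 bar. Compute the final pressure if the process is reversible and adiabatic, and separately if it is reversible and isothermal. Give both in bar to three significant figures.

For a diatomic ideal gas γ = 7/5.
Isothermal: P₂ = P₁(V₁/V₂) = 0.696×17 = 11.83 bar.
Adiabatic: P₂ = P₁(V₁/V₂)^γ = 0.696×17^(7/5) = 36.75 bar.

adiabatic: 36.7 bar; isothermal: 11.8 bar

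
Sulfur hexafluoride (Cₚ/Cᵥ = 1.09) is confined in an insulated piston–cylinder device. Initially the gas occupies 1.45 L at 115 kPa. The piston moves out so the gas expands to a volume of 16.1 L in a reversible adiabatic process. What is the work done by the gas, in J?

W ≈ 361 J

P₂ = P₁(V₁/V₂)^γ = 115×(1.45/16.1)^(1.09) = 8.34 kPa.
For a reversible adiabat, W_by_gas = (P₁V₁ − P₂V₂)/(γ−1).
W_by = (115000×0.00145 − 8340×0.0161) / (0.09) = 360.9 J.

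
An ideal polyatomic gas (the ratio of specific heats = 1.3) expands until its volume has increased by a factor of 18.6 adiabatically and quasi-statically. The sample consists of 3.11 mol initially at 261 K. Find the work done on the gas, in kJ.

For a reversible adiabat TV^(γ−1) is constant, so T₂ = T₁ (V₁/V₂)^(γ−1).
T₂ = 261 × (1/18.6)^(0.3) = 108.6 K.
Q = 0, so ΔU = W_on_gas = nCᵥΔT with Cᵥ = R/(γ−1) = 27.71 J/(mol·K).
ΔU = 3.11 × 27.71 × (108.6 − 261) = -13140 J.

W ≈ -13.1 kJ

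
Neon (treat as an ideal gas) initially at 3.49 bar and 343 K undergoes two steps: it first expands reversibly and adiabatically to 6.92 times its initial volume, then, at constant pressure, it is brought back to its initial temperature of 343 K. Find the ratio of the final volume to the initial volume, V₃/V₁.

For a monatomic ideal gas γ = 5/3.
Adiabatic step: V₂/V₁ = 6.92; T₂ = T₁·(1/6.92)^(2/3) = 94.45 K.
Isobaric step: V₃/V₂ = T₃/T₂ = 343/94.45.
V₃/V₁ = (V₂/V₁)(V₃/V₂) = 6.92 × (343/94.45) = 25.13.

V₃/V₁ ≈ 25.1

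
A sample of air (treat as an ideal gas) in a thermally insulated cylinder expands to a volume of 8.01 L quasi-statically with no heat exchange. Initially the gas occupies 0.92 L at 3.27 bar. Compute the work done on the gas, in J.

W ≈ -436 J

γ = 7/5 for a diatomic ideal gas.
P₂ = P₁(V₁/V₂)^γ = 3.27×(0.92/8.01)^(7/5) = 0.158 bar.
For a reversible adiabat, W_by_gas = (P₁V₁ − P₂V₂)/(γ−1).
W_by = (327000×0.00092 − 15800×0.00801) / (2/5) = 435.6 J.
W_on_gas = −W_by = -435.6 J.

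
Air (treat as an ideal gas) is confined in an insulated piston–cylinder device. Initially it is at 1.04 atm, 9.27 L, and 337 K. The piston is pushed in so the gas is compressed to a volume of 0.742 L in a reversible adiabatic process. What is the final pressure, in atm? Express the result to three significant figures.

Adiabatic: P₁V₁^γ = P₂V₂^γ ⇒ P₂ = P₁ (V₁/V₂)^γ.
γ = 7/5 for a diatomic ideal gas.
P₂ = 1.04 × (9.27/0.742)^(7/5) = 35.68 atm.

P₂ ≈ 35.7 atm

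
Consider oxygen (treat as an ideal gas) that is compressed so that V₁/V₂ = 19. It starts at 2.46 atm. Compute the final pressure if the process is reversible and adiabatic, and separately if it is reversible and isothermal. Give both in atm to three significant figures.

adiabatic: 152 atm; isothermal: 46.7 atm

For a diatomic ideal gas γ = 7/5.
Isothermal: P₂ = P₁(V₁/V₂) = 2.46×19 = 46.74 atm.
Adiabatic: P₂ = P₁(V₁/V₂)^γ = 2.46×19^(7/5) = 151.8 atm.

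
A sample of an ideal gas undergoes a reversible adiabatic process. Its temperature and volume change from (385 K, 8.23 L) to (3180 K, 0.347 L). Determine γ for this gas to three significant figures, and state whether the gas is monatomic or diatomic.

TV^(γ−1) = const ⇒ γ − 1 = ln(T₂/T₁) / ln(V₁/V₂).
γ = 1 + ln(3180/385) / ln(8.23/0.347) = 1.667.
γ ≈ 1.67 is close to 5/3, so the gas is monatomic.

γ ≈ 1.67; monatomic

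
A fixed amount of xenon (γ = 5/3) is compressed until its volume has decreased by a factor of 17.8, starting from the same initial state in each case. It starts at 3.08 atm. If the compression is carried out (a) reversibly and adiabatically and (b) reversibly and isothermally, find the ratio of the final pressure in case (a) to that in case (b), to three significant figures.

P_adiabatic / P_isothermal ≈ 6.82

Isothermal: P_b = P₁(V₁/V₂) = 3.08×17.8.
Adiabatic: P_a = P₁(V₁/V₂)^γ = 3.08×17.8^(5/3).
P_a/P_b = (V₁/V₂)^(γ−1) = 17.8^(2/3) = 6.817.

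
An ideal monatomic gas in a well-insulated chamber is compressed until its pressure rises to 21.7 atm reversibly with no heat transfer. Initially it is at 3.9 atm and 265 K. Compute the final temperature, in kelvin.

T₂ ≈ 527 K

Along an adiabat T P^((1−γ)/γ) is constant, so T₂ = T₁ (P₂/P₁)^((γ−1)/γ).
For a monatomic ideal gas γ = 5/3, so (γ−1)/γ = 2/5.
T₂ = 265 × (21.7/3.9)^(2/5) = 526.5 K.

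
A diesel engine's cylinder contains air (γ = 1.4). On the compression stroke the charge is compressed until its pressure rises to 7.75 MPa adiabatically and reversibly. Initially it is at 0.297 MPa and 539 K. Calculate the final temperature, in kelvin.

Adiabatic: T₂/T₁ = (P₂/P₁)^((γ−1)/γ).
T₂ = 539 × (7.75/0.297)^(0.286) = 1369 K.

T₂ ≈ 1370 K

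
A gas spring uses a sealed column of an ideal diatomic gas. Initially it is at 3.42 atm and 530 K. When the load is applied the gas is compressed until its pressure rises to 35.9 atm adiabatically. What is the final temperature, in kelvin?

T₂ ≈ 1040 K

Along an adiabat T P^((1−γ)/γ) is constant, so T₂ = T₁ (P₂/P₁)^((γ−1)/γ).
For a diatomic ideal gas γ = 7/5, so (γ−1)/γ = 2/7.
T₂ = 530 × (35.9/3.42)^(2/7) = 1038 K.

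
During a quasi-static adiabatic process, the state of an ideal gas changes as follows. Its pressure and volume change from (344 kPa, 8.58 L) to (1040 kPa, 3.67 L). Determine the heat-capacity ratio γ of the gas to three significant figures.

PV^γ = const ⇒ γ = ln(P₂/P₁) / ln(V₁/V₂).
γ = ln(1040/344) / ln(8.58/3.67) = 1.303.

γ ≈ 1.30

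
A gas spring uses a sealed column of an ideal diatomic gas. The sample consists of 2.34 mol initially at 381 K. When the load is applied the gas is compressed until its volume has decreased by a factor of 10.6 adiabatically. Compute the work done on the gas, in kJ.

W ≈ 29.1 kJ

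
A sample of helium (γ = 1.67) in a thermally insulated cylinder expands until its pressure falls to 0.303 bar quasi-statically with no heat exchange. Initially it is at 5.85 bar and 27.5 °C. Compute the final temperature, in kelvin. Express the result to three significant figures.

T₂ ≈ 91.7 K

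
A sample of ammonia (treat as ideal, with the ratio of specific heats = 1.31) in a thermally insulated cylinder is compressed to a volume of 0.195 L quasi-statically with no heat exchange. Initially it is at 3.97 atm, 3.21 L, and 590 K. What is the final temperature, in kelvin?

T₂ ≈ 1410 K

For a reversible adiabat TV^(γ−1) is constant, so T₂ = T₁ (V₁/V₂)^(γ−1).
T₂ = 590 × (3.21/0.195)^(0.31) = 1406 K.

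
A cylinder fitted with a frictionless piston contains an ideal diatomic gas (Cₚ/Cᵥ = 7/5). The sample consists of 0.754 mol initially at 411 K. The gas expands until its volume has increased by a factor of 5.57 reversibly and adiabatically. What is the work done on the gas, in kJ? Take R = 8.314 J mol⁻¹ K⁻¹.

W ≈ -3.20 kJ

Adiabatic: T₁V₁^(γ−1) = T₂V₂^(γ−1) ⇒ T₂ = T₁ (V₁/V₂)^(γ−1).
T₂ = 411 × (1/5.57)^(2/5) = 206.8 K.
Q = 0, so ΔU = W_on_gas = nCᵥΔT with Cᵥ = R/(γ−1) = 20.79 J/(mol·K).
ΔU = 0.754 × 20.79 × (206.8 − 411) = -3201 J.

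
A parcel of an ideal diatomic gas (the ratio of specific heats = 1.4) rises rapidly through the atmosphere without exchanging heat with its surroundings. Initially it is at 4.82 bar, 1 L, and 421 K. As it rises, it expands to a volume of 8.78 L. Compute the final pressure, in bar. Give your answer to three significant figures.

Adiabatic: P₁V₁^γ = P₂V₂^γ ⇒ P₂ = P₁ (V₁/V₂)^γ.
P₂ = 4.82 × (1/8.78)^(1.4) = 0.2302 bar.

P₂ ≈ 0.230 bar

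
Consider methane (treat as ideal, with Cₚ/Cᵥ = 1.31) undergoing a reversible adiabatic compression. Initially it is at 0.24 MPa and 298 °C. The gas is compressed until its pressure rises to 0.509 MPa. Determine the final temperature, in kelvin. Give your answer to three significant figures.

Adiabatic: T₂/T₁ = (P₂/P₁)^((γ−1)/γ).
T₁ = 298 °C = 571.1 K.
T₂ = 571.1 × (0.509/0.24)^(0.237) = 682.4 K.

T₂ ≈ 682 K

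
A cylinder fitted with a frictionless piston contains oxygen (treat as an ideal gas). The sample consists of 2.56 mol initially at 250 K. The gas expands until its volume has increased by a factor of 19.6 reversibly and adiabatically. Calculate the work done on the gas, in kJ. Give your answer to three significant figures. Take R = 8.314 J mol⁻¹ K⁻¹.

W ≈ -9.26 kJ

Adiabatic: T₁V₁^(γ−1) = T₂V₂^(γ−1) ⇒ T₂ = T₁ (V₁/V₂)^(γ−1).
γ = 7/5 for a diatomic ideal gas, so γ−1 = 2/5.
T₂ = 250 × (1/19.6)^(2/5) = 76.04 K.
Q = 0, so ΔU = W_on_gas = nCᵥΔT with Cᵥ = R/(γ−1) = 20.79 J/(mol·K).
ΔU = 2.56 × 20.79 × (76.04 − 250) = -9256 J.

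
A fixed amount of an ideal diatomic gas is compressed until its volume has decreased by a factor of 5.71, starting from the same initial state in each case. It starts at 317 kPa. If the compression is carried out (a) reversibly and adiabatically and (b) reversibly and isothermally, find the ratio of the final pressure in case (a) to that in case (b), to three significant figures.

For a diatomic ideal gas γ = 7/5.
Isothermal: P_b = P₁(V₁/V₂) = 317×5.71.
Adiabatic: P_a = P₁(V₁/V₂)^γ = 317×5.71^(7/5).
P_a/P_b = (V₁/V₂)^(γ−1) = 5.71^(2/5) = 2.007.

P_adiabatic / P_isothermal ≈ 2.01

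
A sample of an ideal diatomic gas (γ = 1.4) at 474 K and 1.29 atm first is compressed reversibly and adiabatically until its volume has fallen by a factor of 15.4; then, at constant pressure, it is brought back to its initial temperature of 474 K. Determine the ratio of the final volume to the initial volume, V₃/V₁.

V₃/V₁ ≈ 0.0218

Adiabatic step: V₂/V₁ = 0.06494; T₂ = T₁·15.4^(0.4) = 1415 K.
Isobaric step: V₃/V₂ = T₃/T₂ = 474/1415.
V₃/V₁ = (V₂/V₁)(V₃/V₂) = 0.06494 × (474/1415) = 0.02175.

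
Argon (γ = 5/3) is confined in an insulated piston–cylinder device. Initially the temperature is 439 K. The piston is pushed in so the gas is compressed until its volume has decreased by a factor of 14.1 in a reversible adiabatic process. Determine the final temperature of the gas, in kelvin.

T₂ ≈ 2560 K

Adiabatic: T₁V₁^(γ−1) = T₂V₂^(γ−1) ⇒ T₂ = T₁ (V₁/V₂)^(γ−1).
T₂ = 439 × 14.1^(2/3) = 2562 K.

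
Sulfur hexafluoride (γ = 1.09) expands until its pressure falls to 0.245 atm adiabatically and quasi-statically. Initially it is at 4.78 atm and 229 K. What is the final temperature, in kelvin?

T₂ ≈ 179 K

Adiabatic: T₂/T₁ = (P₂/P₁)^((γ−1)/γ).
T₂ = 229 × (0.245/4.78)^(0.0826) = 179.2 K.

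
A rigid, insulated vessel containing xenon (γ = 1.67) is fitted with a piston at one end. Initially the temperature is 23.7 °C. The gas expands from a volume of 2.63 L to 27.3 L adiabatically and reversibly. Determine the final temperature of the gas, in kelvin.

T₂ ≈ 61.9 K

For a reversible adiabat TV^(γ−1) is constant, so T₂ = T₁ (V₁/V₂)^(γ−1).
T₁ = 23.7 °C = 296.8 K.
T₂ = 296.8 × (2.63/27.3)^(0.67) = 61.9 K.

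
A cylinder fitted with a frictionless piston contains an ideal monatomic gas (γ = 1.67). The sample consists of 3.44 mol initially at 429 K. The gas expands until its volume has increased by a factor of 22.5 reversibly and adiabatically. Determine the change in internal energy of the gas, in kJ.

Adiabatic: T₁V₁^(γ−1) = T₂V₂^(γ−1) ⇒ T₂ = T₁ (V₁/V₂)^(γ−1).
T₂ = 429 × (1/22.5)^(0.67) = 53.27 K.
Q = 0, so ΔU = W_on_gas = nCᵥΔT with Cᵥ = R/(γ−1) = 12.41 J/(mol·K).
ΔU = 3.44 × 12.41 × (53.27 − 429) = -16040 J.

ΔU ≈ -16.0 kJ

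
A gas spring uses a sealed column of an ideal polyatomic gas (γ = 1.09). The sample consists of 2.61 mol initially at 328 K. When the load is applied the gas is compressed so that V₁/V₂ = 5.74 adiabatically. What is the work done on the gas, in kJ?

For a reversible adiabat TV^(γ−1) is constant, so T₂ = T₁ (V₁/V₂)^(γ−1).
T₂ = 328 × 5.74^(0.09) = 383.9 K.
Q = 0, so ΔU = W_on_gas = nCᵥΔT with Cᵥ = R/(γ−1) = 92.38 J/(mol·K).
ΔU = 2.61 × 92.38 × (383.9 − 328) = 13470 J.

W ≈ 13.5 kJ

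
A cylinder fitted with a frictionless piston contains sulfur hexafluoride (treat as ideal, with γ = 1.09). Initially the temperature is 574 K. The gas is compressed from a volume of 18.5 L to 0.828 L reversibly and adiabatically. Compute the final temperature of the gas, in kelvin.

T₂ ≈ 759 K

Adiabatic: T₁V₁^(γ−1) = T₂V₂^(γ−1) ⇒ T₂ = T₁ (V₁/V₂)^(γ−1).
T₂ = 574 × (18.5/0.828)^(0.09) = 759.2 K.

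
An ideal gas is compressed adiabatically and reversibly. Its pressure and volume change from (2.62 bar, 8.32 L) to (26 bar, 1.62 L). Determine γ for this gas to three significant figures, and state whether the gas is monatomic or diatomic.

γ ≈ 1.40; diatomic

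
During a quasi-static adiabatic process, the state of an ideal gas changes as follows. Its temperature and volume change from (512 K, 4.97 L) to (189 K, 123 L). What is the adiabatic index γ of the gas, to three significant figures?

γ ≈ 1.31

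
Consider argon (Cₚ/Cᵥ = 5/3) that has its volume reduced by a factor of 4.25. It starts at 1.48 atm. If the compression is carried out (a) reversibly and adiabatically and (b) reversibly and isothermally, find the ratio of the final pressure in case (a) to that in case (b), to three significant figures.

Isothermal: P_b = P₁(V₁/V₂) = 1.48×4.25.
Adiabatic: P_a = P₁(V₁/V₂)^γ = 1.48×4.25^(5/3).
P_a/P_b = (V₁/V₂)^(γ−1) = 4.25^(2/3) = 2.624.

P_adiabatic / P_isothermal ≈ 2.62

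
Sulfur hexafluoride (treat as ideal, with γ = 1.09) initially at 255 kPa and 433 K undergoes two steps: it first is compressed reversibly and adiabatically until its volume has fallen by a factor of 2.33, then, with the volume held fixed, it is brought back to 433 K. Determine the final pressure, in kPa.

Adiabatic step (PV^γ = const): P₂ = 255×2.33^(1.09) = 641.1 kPa; T₂ = 433×2.33^(0.09) = 467.3 K.
Isochoric: P₃ = P₂(T₃/T₂) = 641.1 × (433/467.3) = 594.2 kPa.

P₃ ≈ 594 kPa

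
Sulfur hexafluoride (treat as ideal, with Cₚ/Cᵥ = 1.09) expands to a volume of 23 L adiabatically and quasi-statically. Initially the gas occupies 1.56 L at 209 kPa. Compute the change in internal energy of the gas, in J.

ΔU ≈ -779 J

P₂ = P₁(V₁/V₂)^γ = 209×(1.56/23)^(1.09) = 11.13 kPa.
For a reversible adiabat, W_by_gas = (P₁V₁ − P₂V₂)/(γ−1).
W_by = (209000×0.00156 − 11130×0.023) / (0.09) = 779.2 J.
Q = 0 ⇒ ΔU = −W_by = -779.2 J.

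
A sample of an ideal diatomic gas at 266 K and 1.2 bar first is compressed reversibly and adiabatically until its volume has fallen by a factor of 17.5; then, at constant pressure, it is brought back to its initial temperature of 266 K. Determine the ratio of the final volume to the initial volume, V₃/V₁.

V₃/V₁ ≈ 0.0182

For a diatomic ideal gas γ = 7/5.
Adiabatic step: V₂/V₁ = 0.05714; T₂ = T₁·17.5^(2/5) = 835.8 K.
Isobaric step: V₃/V₂ = T₃/T₂ = 266/835.8.
V₃/V₁ = (V₂/V₁)(V₃/V₂) = 0.05714 × (266/835.8) = 0.01819.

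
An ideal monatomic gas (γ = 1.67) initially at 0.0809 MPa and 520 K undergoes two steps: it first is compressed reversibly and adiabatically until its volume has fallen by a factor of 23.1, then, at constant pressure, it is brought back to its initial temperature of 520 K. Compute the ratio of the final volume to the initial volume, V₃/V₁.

Adiabatic step: V₂/V₁ = 0.04329; T₂ = T₁·23.1^(0.67) = 4262 K.
Isobaric step: V₃/V₂ = T₃/T₂ = 520/4262.
V₃/V₁ = (V₂/V₁)(V₃/V₂) = 0.04329 × (520/4262) = 0.005282.

V₃/V₁ ≈ 0.00528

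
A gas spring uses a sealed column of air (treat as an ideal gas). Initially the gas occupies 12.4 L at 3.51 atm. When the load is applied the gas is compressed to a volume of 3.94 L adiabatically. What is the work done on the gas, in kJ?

W ≈ 6.42 kJ

γ = 7/5 for a diatomic ideal gas.
P₂ = P₁(V₁/V₂)^γ = 3.51×(12.4/3.94)^(7/5) = 17.47 atm.
For a reversible adiabat, W_by_gas = (P₁V₁ − P₂V₂)/(γ−1).
W_by = (355700×0.0124 − 1.771×10^6×0.00394) / (2/5) = -6415 J.
W_on_gas = −W_by = 6415 J.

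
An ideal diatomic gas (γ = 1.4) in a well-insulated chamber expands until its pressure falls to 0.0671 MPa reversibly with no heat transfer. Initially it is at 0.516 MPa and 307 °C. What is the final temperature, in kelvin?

T₂ ≈ 324 K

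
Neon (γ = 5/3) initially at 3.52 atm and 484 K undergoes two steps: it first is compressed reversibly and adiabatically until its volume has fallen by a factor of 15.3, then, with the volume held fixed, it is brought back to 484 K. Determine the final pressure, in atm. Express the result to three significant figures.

P₃ ≈ 53.9 atm

Adiabatic step (PV^γ = const): P₂ = 3.52×15.3^(5/3) = 331.9 atm; T₂ = 484×15.3^(2/3) = 2983 K.
Isochoric: P₃ = P₂(T₃/T₂) = 331.9 × (484/2983) = 53.86 atm.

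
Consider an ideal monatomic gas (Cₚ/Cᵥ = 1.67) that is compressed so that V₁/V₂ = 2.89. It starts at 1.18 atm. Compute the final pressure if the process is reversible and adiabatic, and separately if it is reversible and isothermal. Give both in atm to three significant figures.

adiabatic: 6.94 atm; isothermal: 3.41 atm

Isothermal: P₂ = P₁(V₁/V₂) = 1.18×2.89 = 3.41 atm.
Adiabatic: P₂ = P₁(V₁/V₂)^γ = 1.18×2.89^(1.67) = 6.944 atm.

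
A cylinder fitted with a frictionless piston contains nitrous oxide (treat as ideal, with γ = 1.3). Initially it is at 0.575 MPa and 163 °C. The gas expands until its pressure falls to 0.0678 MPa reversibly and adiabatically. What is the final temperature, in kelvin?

Adiabatic: T₂/T₁ = (P₂/P₁)^((γ−1)/γ).
T₁ = 163 °C = 436.1 K.
T₂ = 436.1 × (0.0678/0.575)^(0.231) = 266.3 K.

T₂ ≈ 266 K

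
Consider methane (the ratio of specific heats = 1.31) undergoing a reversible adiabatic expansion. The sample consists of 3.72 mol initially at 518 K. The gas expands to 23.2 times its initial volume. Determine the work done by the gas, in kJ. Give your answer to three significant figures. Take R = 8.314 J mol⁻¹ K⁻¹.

W ≈ 32.2 kJ

Adiabatic: T₁V₁^(γ−1) = T₂V₂^(γ−1) ⇒ T₂ = T₁ (V₁/V₂)^(γ−1).
T₂ = 518 × (1/23.2)^(0.31) = 195.4 K.
Q = 0, so ΔU = W_on_gas = nCᵥΔT with Cᵥ = R/(γ−1) = 26.82 J/(mol·K).
ΔU = 3.72 × 26.82 × (195.4 − 518) = -32180 J.
Work done by the gas = −ΔU = 32180 J.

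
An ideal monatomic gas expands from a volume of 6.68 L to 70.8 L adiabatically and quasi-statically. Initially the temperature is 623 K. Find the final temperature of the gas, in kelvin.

T₂ ≈ 129 K

Adiabatic: T₁V₁^(γ−1) = T₂V₂^(γ−1) ⇒ T₂ = T₁ (V₁/V₂)^(γ−1).
For a monatomic ideal gas γ = 5/3, so γ−1 = 2/3.
T₂ = 623 × (6.68/70.8)^(2/3) = 129.1 K.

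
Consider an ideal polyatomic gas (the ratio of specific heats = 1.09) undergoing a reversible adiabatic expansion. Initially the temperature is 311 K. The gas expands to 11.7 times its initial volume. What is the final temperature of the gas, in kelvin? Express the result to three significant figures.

For a reversible adiabat TV^(γ−1) is constant, so T₂ = T₁ (V₁/V₂)^(γ−1).
T₂ = 311 × (1/11.7)^(0.09) = 249.2 K.

T₂ ≈ 249 K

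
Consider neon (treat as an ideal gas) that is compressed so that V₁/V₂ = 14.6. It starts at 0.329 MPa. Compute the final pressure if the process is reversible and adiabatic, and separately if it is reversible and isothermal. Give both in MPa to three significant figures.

adiabatic: 28.7 MPa; isothermal: 4.80 MPa

For a monatomic ideal gas γ = 5/3.
Isothermal: P₂ = P₁(V₁/V₂) = 0.329×14.6 = 4.803 MPa.
Adiabatic: P₂ = P₁(V₁/V₂)^γ = 0.329×14.6^(5/3) = 28.69 MPa.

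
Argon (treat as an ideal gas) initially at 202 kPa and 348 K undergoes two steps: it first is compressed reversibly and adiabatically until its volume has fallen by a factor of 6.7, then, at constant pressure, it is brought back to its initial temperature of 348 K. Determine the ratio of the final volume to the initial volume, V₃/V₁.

For a monatomic ideal gas γ = 5/3.
Adiabatic step: V₂/V₁ = 0.1493; T₂ = T₁·6.7^(2/3) = 1237 K.
Isobaric step: V₃/V₂ = T₃/T₂ = 348/1237.
V₃/V₁ = (V₂/V₁)(V₃/V₂) = 0.1493 × (348/1237) = 0.042.

V₃/V₁ ≈ 0.0420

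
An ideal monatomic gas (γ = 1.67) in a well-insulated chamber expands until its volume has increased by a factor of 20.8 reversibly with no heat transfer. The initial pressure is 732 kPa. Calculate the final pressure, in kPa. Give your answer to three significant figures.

P₂ ≈ 4.61 kPa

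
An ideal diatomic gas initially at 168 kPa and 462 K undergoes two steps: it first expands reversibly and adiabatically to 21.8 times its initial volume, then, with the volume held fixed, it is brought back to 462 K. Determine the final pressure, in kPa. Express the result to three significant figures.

For a diatomic ideal gas γ = 7/5.
Adiabatic step (PV^γ = const): P₂ = 168×(1/21.8)^(7/5) = 2.246 kPa; T₂ = 462×(1/21.8)^(2/5) = 134.7 K.
Isochoric: P₃ = P₂(T₃/T₂) = 2.246 × (462/134.7) = 7.706 kPa.

P₃ ≈ 7.71 kPa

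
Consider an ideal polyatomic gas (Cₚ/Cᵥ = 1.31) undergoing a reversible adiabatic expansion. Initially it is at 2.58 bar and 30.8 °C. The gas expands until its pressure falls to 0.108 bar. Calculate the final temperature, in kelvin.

T₂ ≈ 143 K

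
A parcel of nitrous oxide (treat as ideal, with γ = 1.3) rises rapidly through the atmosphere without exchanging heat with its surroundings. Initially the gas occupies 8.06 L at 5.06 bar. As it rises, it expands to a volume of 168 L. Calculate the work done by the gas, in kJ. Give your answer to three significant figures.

P₂ = P₁(V₁/V₂)^γ = 5.06×(8.06/168)^(1.3) = 0.09761 bar.
For a reversible adiabat, W_by_gas = (P₁V₁ − P₂V₂)/(γ−1).
W_by = (506000×0.00806 − 9761×0.168) / (0.3) = 8129 J.

W ≈ 8.13 kJ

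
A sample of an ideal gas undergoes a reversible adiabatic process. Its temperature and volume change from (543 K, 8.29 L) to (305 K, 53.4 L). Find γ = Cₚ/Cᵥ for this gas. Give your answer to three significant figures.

TV^(γ−1) = const ⇒ γ − 1 = ln(T₂/T₁) / ln(V₁/V₂).
γ = 1 + ln(305/543) / ln(8.29/53.4) = 1.31.

γ ≈ 1.31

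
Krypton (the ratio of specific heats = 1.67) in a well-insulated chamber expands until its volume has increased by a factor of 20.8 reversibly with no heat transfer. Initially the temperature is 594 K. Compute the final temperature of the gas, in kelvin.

T₂ ≈ 77.7 K

Adiabatic: T₁V₁^(γ−1) = T₂V₂^(γ−1) ⇒ T₂ = T₁ (V₁/V₂)^(γ−1).
T₂ = 594 × (1/20.8)^(0.67) = 77.75 K.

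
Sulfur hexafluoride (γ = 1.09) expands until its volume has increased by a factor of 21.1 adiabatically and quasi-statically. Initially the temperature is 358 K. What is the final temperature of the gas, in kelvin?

For a reversible adiabat TV^(γ−1) is constant, so T₂ = T₁ (V₁/V₂)^(γ−1).
T₂ = 358 × (1/21.1)^(0.09) = 272.1 K.

T₂ ≈ 272 K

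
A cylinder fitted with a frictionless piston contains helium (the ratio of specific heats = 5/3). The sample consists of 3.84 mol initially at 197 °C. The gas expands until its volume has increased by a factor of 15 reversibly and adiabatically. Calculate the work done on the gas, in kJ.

W ≈ -18.8 kJ

Adiabatic: T₁V₁^(γ−1) = T₂V₂^(γ−1) ⇒ T₂ = T₁ (V₁/V₂)^(γ−1).
T₁ = 197 °C = 470.1 K.
T₂ = 470.1 × (1/15)^(2/3) = 77.3 K.
Q = 0, so ΔU = W_on_gas = nCᵥΔT with Cᵥ = R/(γ−1) = 12.47 J/(mol·K).
ΔU = 3.84 × 12.47 × (77.3 − 470.1) = -18810 J.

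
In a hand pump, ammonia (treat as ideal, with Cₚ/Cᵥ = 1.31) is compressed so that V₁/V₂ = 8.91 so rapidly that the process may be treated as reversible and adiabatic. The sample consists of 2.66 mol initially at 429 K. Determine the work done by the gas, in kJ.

For a reversible adiabat TV^(γ−1) is constant, so T₂ = T₁ (V₁/V₂)^(γ−1).
T₂ = 429 × 8.91^(0.31) = 845.1 K.
Q = 0, so ΔU = W_on_gas = nCᵥΔT with Cᵥ = R/(γ−1) = 26.82 J/(mol·K).
ΔU = 2.66 × 26.82 × (845.1 − 429) = 29690 J.
Work done by the gas = −ΔU = -29690 J.

W ≈ -29.7 kJ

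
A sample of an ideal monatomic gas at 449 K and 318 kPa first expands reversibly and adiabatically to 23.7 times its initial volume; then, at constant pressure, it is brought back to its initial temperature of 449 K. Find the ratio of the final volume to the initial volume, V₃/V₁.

For a monatomic ideal gas γ = 5/3.
Adiabatic step: V₂/V₁ = 23.7; T₂ = T₁·(1/23.7)^(2/3) = 54.42 K.
Isobaric step: V₃/V₂ = T₃/T₂ = 449/54.42.
V₃/V₁ = (V₂/V₁)(V₃/V₂) = 23.7 × (449/54.42) = 195.5.

V₃/V₁ ≈ 196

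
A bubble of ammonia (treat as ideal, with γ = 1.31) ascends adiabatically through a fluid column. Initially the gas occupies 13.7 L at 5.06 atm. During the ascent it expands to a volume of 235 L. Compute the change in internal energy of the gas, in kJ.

ΔU ≈ -13.3 kJ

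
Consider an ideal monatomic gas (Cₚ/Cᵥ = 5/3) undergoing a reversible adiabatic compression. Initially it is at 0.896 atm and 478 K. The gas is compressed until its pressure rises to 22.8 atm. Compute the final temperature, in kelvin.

T₂ ≈ 1740 K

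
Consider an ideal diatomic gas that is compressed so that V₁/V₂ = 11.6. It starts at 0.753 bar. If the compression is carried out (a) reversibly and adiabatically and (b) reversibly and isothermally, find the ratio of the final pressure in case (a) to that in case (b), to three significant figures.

P_adiabatic / P_isothermal ≈ 2.67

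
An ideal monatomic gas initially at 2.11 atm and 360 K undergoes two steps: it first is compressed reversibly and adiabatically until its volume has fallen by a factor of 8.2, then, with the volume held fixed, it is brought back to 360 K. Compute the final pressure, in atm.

P₃ ≈ 17.3 atm

For a monatomic ideal gas γ = 5/3.
Adiabatic step (PV^γ = const): P₂ = 2.11×8.2^(5/3) = 70.36 atm; T₂ = 360×8.2^(2/3) = 1464 K.
Isochoric: P₃ = P₂(T₃/T₂) = 70.36 × (360/1464) = 17.3 atm.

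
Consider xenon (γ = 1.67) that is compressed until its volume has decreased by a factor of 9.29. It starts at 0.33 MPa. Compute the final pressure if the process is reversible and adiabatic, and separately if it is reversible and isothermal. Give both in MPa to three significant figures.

adiabatic: 13.6 MPa; isothermal: 3.07 MPa

Isothermal: P₂ = P₁(V₁/V₂) = 0.33×9.29 = 3.066 MPa.
Adiabatic: P₂ = P₁(V₁/V₂)^γ = 0.33×9.29^(1.67) = 13.65 MPa.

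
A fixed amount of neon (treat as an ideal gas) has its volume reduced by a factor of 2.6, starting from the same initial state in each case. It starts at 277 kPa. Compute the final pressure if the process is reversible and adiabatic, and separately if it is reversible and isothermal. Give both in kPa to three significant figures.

adiabatic: 1360 kPa; isothermal: 720 kPa

For a monatomic ideal gas γ = 5/3.
Isothermal: P₂ = P₁(V₁/V₂) = 277×2.6 = 720.2 kPa.
Adiabatic: P₂ = P₁(V₁/V₂)^γ = 277×2.6^(5/3) = 1362 kPa.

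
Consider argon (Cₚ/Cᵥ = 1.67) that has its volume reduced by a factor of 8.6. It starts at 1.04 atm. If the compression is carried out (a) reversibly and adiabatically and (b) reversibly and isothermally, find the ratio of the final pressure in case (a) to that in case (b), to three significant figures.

Isothermal: P_b = P₁(V₁/V₂) = 1.04×8.6.
Adiabatic: P_a = P₁(V₁/V₂)^γ = 1.04×8.6^(1.67).
P_a/P_b = (V₁/V₂)^(γ−1) = 8.6^(0.67) = 4.228.

P_adiabatic / P_isothermal ≈ 4.23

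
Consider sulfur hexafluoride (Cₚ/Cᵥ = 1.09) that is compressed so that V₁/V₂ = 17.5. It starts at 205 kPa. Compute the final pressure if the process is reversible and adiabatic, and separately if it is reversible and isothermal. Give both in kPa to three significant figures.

adiabatic: 4640 kPa; isothermal: 3590 kPa

Isothermal: P₂ = P₁(V₁/V₂) = 205×17.5 = 3588 kPa.
Adiabatic: P₂ = P₁(V₁/V₂)^γ = 205×17.5^(1.09) = 4642 kPa.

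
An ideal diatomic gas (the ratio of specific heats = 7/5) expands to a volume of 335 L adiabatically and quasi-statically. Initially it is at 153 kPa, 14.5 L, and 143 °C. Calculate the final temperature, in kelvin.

Adiabatic: T₁V₁^(γ−1) = T₂V₂^(γ−1) ⇒ T₂ = T₁ (V₁/V₂)^(γ−1).
T₁ = 143 °C = 416.1 K.
T₂ = 416.1 × (14.5/335)^(2/5) = 118.5 K.

T₂ ≈ 119 K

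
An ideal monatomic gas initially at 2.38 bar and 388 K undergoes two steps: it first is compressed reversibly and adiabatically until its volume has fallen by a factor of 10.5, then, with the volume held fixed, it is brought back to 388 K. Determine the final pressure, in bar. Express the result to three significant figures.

P₃ ≈ 25.0 bar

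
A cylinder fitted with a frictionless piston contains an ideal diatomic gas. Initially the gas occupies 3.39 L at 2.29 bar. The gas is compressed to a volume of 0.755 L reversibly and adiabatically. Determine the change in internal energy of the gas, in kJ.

γ = 7/5 for a diatomic ideal gas.
P₂ = P₁(V₁/V₂)^γ = 2.29×(3.39/0.755)^(7/5) = 18.75 bar.
For a reversible adiabat, W_by_gas = (P₁V₁ − P₂V₂)/(γ−1).
W_by = (229000×0.00339 − 1.875×10^6×0.000755) / (2/5) = -1598 J.
Q = 0 ⇒ ΔU = −W_by = 1598 J.

ΔU ≈ 1.60 kJ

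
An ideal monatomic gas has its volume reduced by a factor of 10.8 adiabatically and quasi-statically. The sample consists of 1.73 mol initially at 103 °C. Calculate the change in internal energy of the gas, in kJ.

ΔU ≈ 31.5 kJ

Adiabatic: T₁V₁^(γ−1) = T₂V₂^(γ−1) ⇒ T₂ = T₁ (V₁/V₂)^(γ−1).
γ = 5/3 for a monatomic ideal gas, so γ−1 = 2/3.
T₁ = 103 °C = 376.1 K.
T₂ = 376.1 × 10.8^(2/3) = 1838 K.
Q = 0, so ΔU = W_on_gas = nCᵥΔT with Cᵥ = R/(γ−1) = 12.47 J/(mol·K).
ΔU = 1.73 × 12.47 × (1838 − 376.1) = 31540 J.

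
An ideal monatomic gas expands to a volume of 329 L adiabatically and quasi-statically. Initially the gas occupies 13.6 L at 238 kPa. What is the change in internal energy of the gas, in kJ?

ΔU ≈ -4.27 kJ

γ = 5/3 for a monatomic ideal gas.
P₂ = P₁(V₁/V₂)^γ = 238×(13.6/329)^(5/3) = 1.176 kPa.
For a reversible adiabat, W_by_gas = (P₁V₁ − P₂V₂)/(γ−1).
W_by = (238000×0.0136 − 1176×0.329) / (2/3) = 4275 J.
Q = 0 ⇒ ΔU = −W_by = -4275 J.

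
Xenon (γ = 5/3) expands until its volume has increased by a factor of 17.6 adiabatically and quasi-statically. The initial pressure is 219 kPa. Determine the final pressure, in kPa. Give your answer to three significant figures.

Adiabatic: P₁V₁^γ = P₂V₂^γ ⇒ P₂ = P₁ (V₁/V₂)^γ.
P₂ = 219 × (1/17.6)^(5/3) = 1.839 kPa.

P₂ ≈ 1.84 kPa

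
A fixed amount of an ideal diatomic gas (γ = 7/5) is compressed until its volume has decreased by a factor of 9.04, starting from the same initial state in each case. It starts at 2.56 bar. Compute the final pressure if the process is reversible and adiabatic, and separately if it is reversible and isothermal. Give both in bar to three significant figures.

adiabatic: 55.8 bar; isothermal: 23.1 bar

Isothermal: P₂ = P₁(V₁/V₂) = 2.56×9.04 = 23.14 bar.
Adiabatic: P₂ = P₁(V₁/V₂)^γ = 2.56×9.04^(7/5) = 55.83 bar.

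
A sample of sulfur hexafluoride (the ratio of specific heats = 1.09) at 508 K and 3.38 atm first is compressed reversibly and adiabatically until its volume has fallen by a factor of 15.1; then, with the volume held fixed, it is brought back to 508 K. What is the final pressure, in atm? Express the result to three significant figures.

P₃ ≈ 51.0 atm

Adiabatic step (PV^γ = const): P₂ = 3.38×15.1^(1.09) = 65.16 atm; T₂ = 508×15.1^(0.09) = 648.6 K.
Isochoric: P₃ = P₂(T₃/T₂) = 65.16 × (508/648.6) = 51.04 atm.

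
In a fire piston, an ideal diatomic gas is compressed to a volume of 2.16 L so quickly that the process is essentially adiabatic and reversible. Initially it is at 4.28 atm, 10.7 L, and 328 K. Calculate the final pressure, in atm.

P₂ ≈ 40.2 atm

Since PV^γ is constant along a reversible adiabat, P₂ = P₁ (V₁/V₂)^γ.
γ = 7/5 for a diatomic ideal gas.
P₂ = 4.28 × (10.7/2.16)^(7/5) = 40.21 atm.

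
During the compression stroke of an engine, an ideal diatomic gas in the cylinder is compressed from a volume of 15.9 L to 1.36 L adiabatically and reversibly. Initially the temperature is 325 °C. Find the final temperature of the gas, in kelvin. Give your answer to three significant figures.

T₂ ≈ 1600 K

Adiabatic: T₁V₁^(γ−1) = T₂V₂^(γ−1) ⇒ T₂ = T₁ (V₁/V₂)^(γ−1).
For a diatomic ideal gas γ = 7/5, so γ−1 = 2/5.
T₁ = 325 °C = 598.1 K.
T₂ = 598.1 × (15.9/1.36)^(2/5) = 1599 K.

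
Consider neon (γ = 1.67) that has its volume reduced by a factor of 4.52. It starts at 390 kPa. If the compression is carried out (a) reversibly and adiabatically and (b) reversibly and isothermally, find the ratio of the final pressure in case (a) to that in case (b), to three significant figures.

Isothermal: P_b = P₁(V₁/V₂) = 390×4.52.
Adiabatic: P_a = P₁(V₁/V₂)^γ = 390×4.52^(1.67).
P_a/P_b = (V₁/V₂)^(γ−1) = 4.52^(0.67) = 2.748.

P_adiabatic / P_isothermal ≈ 2.75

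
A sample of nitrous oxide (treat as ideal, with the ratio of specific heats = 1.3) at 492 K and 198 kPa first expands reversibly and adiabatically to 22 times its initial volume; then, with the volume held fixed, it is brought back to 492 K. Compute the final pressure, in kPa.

P₃ ≈ 9.00 kPa

Adiabatic step (PV^γ = const): P₂ = 198×(1/22)^(1.3) = 3.561 kPa; T₂ = 492×(1/22)^(0.3) = 194.6 K.
Isochoric: P₃ = P₂(T₃/T₂) = 3.561 × (492/194.6) = 9 kPa.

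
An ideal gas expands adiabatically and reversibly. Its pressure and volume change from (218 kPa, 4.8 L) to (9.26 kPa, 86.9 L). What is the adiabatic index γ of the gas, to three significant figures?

PV^γ = const ⇒ γ = ln(P₂/P₁) / ln(V₁/V₂).
γ = ln(9.26/218) / ln(4.8/86.9) = 1.091.

γ ≈ 1.09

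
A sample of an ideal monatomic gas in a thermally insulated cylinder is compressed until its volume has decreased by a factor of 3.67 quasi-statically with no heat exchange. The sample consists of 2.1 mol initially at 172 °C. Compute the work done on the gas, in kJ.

W ≈ 16.1 kJ

Adiabatic: T₁V₁^(γ−1) = T₂V₂^(γ−1) ⇒ T₂ = T₁ (V₁/V₂)^(γ−1).
γ = 5/3 for a monatomic ideal gas, so γ−1 = 2/3.
T₁ = 172 °C = 445.1 K.
T₂ = 445.1 × 3.67^(2/3) = 1059 K.
Q = 0, so ΔU = W_on_gas = nCᵥΔT with Cᵥ = R/(γ−1) = 12.47 J/(mol·K).
ΔU = 2.1 × 12.47 × (1059 − 445.1) = 16080 J.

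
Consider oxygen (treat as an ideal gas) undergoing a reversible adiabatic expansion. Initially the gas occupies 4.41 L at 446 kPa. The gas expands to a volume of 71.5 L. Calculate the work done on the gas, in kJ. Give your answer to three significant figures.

γ = 7/5 for a diatomic ideal gas.
P₂ = P₁(V₁/V₂)^γ = 446×(4.41/71.5)^(7/5) = 9.027 kPa.
For a reversible adiabat, W_by_gas = (P₁V₁ − P₂V₂)/(γ−1).
W_by = (446000×0.00441 − 9027×0.0715) / (2/5) = 3304 J.
W_on_gas = −W_by = -3304 J.

W ≈ -3.30 kJ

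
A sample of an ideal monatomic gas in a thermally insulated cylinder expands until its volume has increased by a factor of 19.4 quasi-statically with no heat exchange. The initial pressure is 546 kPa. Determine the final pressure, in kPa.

P₂ ≈ 3.90 kPa

Since PV^γ is constant along a reversible adiabat, P₂ = P₁ (V₁/V₂)^γ.
For a monatomic ideal gas γ = 5/3.
P₂ = 546 × (1/19.4)^(5/3) = 3.898 kPa.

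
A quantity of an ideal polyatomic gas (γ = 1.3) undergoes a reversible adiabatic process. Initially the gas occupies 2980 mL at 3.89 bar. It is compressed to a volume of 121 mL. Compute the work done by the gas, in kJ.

P₂ = P₁(V₁/V₂)^γ = 3.89×(2980/121)^(1.3) = 250.5 bar.
For a reversible adiabat, W_by_gas = (P₁V₁ − P₂V₂)/(γ−1).
W_by = (389000×0.00298 − 2.505×10^7×0.000121) / (0.3) = -6239 J.

W ≈ -6.24 kJ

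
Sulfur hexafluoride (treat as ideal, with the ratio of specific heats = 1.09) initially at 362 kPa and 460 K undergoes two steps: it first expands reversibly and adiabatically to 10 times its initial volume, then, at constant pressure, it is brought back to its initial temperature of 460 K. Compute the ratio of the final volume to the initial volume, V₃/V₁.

V₃/V₁ ≈ 12.3

Adiabatic step: V₂/V₁ = 10; T₂ = T₁·(1/10)^(0.09) = 373.9 K.
Isobaric step: V₃/V₂ = T₃/T₂ = 460/373.9.
V₃/V₁ = (V₂/V₁)(V₃/V₂) = 10 × (460/373.9) = 12.3.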